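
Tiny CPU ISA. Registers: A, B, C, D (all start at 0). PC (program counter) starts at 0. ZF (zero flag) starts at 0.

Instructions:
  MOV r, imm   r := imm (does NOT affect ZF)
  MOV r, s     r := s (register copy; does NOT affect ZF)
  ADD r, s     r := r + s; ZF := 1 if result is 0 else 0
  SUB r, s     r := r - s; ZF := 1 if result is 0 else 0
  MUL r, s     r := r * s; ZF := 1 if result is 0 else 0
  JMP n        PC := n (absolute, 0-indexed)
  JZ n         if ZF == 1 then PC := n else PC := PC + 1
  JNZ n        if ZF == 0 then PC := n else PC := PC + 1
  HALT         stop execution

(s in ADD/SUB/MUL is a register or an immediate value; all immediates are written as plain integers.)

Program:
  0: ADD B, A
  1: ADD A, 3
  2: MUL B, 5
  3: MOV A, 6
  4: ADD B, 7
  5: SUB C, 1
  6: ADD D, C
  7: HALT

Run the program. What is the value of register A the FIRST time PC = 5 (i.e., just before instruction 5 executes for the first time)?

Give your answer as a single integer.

Step 1: PC=0 exec 'ADD B, A'. After: A=0 B=0 C=0 D=0 ZF=1 PC=1
Step 2: PC=1 exec 'ADD A, 3'. After: A=3 B=0 C=0 D=0 ZF=0 PC=2
Step 3: PC=2 exec 'MUL B, 5'. After: A=3 B=0 C=0 D=0 ZF=1 PC=3
Step 4: PC=3 exec 'MOV A, 6'. After: A=6 B=0 C=0 D=0 ZF=1 PC=4
Step 5: PC=4 exec 'ADD B, 7'. After: A=6 B=7 C=0 D=0 ZF=0 PC=5
First time PC=5: A=6

6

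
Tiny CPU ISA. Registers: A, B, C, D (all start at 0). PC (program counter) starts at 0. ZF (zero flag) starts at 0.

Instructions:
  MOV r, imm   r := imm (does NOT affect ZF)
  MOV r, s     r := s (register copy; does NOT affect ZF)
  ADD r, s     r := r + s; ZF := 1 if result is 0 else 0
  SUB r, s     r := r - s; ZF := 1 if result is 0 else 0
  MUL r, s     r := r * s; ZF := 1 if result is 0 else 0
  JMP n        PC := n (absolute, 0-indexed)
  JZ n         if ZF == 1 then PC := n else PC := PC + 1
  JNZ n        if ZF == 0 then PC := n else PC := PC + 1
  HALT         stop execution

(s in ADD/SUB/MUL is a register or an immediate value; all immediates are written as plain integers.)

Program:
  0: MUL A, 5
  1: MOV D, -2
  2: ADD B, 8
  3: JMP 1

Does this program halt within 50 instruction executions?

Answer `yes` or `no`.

Answer: no

Derivation:
Step 1: PC=0 exec 'MUL A, 5'. After: A=0 B=0 C=0 D=0 ZF=1 PC=1
Step 2: PC=1 exec 'MOV D, -2'. After: A=0 B=0 C=0 D=-2 ZF=1 PC=2
Step 3: PC=2 exec 'ADD B, 8'. After: A=0 B=8 C=0 D=-2 ZF=0 PC=3
Step 4: PC=3 exec 'JMP 1'. After: A=0 B=8 C=0 D=-2 ZF=0 PC=1
Step 5: PC=1 exec 'MOV D, -2'. After: A=0 B=8 C=0 D=-2 ZF=0 PC=2
Step 6: PC=2 exec 'ADD B, 8'. After: A=0 B=16 C=0 D=-2 ZF=0 PC=3
Step 7: PC=3 exec 'JMP 1'. After: A=0 B=16 C=0 D=-2 ZF=0 PC=1
Step 8: PC=1 exec 'MOV D, -2'. After: A=0 B=16 C=0 D=-2 ZF=0 PC=2
Step 9: PC=2 exec 'ADD B, 8'. After: A=0 B=24 C=0 D=-2 ZF=0 PC=3
Step 10: PC=3 exec 'JMP 1'. After: A=0 B=24 C=0 D=-2 ZF=0 PC=1
Step 11: PC=1 exec 'MOV D, -2'. After: A=0 B=24 C=0 D=-2 ZF=0 PC=2
Step 12: PC=2 exec 'ADD B, 8'. After: A=0 B=32 C=0 D=-2 ZF=0 PC=3
Step 13: PC=3 exec 'JMP 1'. After: A=0 B=32 C=0 D=-2 ZF=0 PC=1
Step 14: PC=1 exec 'MOV D, -2'. After: A=0 B=32 C=0 D=-2 ZF=0 PC=2
Step 15: PC=2 exec 'ADD B, 8'. After: A=0 B=40 C=0 D=-2 ZF=0 PC=3
After 50 steps: not halted. PC revisits the same instructions with no path to HALT; will never halt.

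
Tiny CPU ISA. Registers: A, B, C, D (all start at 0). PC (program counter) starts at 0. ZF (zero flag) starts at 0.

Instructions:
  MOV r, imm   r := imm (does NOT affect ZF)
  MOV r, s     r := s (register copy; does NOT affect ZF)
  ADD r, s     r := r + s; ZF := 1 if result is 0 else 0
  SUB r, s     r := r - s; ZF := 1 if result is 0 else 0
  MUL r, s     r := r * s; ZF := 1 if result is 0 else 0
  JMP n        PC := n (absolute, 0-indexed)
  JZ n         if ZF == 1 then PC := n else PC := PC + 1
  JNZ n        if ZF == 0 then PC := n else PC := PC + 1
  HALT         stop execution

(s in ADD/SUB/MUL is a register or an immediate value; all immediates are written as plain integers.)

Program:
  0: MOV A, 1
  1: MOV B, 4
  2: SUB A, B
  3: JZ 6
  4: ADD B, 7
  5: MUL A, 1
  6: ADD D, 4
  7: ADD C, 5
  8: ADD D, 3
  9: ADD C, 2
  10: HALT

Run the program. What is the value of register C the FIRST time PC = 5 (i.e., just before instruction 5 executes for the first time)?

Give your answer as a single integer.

Step 1: PC=0 exec 'MOV A, 1'. After: A=1 B=0 C=0 D=0 ZF=0 PC=1
Step 2: PC=1 exec 'MOV B, 4'. After: A=1 B=4 C=0 D=0 ZF=0 PC=2
Step 3: PC=2 exec 'SUB A, B'. After: A=-3 B=4 C=0 D=0 ZF=0 PC=3
Step 4: PC=3 exec 'JZ 6'. After: A=-3 B=4 C=0 D=0 ZF=0 PC=4
Step 5: PC=4 exec 'ADD B, 7'. After: A=-3 B=11 C=0 D=0 ZF=0 PC=5
First time PC=5: C=0

0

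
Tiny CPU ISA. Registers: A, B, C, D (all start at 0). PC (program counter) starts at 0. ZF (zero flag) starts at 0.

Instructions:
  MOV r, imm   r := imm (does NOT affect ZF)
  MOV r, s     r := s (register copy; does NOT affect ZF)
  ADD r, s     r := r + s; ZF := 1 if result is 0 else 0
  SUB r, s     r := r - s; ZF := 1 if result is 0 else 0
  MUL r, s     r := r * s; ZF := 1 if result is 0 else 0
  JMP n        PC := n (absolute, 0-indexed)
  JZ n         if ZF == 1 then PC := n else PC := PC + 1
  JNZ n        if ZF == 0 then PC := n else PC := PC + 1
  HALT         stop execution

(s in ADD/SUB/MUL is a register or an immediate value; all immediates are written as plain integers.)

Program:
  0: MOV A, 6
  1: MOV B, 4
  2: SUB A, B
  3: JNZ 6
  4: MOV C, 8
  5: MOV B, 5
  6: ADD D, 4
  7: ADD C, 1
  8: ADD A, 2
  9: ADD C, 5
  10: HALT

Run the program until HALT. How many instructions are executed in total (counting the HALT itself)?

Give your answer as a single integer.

Answer: 9

Derivation:
Step 1: PC=0 exec 'MOV A, 6'. After: A=6 B=0 C=0 D=0 ZF=0 PC=1
Step 2: PC=1 exec 'MOV B, 4'. After: A=6 B=4 C=0 D=0 ZF=0 PC=2
Step 3: PC=2 exec 'SUB A, B'. After: A=2 B=4 C=0 D=0 ZF=0 PC=3
Step 4: PC=3 exec 'JNZ 6'. After: A=2 B=4 C=0 D=0 ZF=0 PC=6
Step 5: PC=6 exec 'ADD D, 4'. After: A=2 B=4 C=0 D=4 ZF=0 PC=7
Step 6: PC=7 exec 'ADD C, 1'. After: A=2 B=4 C=1 D=4 ZF=0 PC=8
Step 7: PC=8 exec 'ADD A, 2'. After: A=4 B=4 C=1 D=4 ZF=0 PC=9
Step 8: PC=9 exec 'ADD C, 5'. After: A=4 B=4 C=6 D=4 ZF=0 PC=10
Step 9: PC=10 exec 'HALT'. After: A=4 B=4 C=6 D=4 ZF=0 PC=10 HALTED
Total instructions executed: 9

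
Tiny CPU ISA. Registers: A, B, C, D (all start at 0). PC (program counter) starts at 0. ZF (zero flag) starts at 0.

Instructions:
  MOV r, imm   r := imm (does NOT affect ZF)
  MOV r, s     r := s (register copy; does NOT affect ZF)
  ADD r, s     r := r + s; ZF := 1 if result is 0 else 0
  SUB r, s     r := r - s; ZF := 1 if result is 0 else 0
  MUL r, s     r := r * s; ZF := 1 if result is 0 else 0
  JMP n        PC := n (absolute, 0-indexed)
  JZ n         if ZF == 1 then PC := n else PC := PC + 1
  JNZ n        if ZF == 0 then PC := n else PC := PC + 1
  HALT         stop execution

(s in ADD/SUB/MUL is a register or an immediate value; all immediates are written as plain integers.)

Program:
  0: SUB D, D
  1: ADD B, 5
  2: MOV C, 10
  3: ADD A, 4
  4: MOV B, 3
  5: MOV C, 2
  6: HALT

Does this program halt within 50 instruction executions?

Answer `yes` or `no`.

Step 1: PC=0 exec 'SUB D, D'. After: A=0 B=0 C=0 D=0 ZF=1 PC=1
Step 2: PC=1 exec 'ADD B, 5'. After: A=0 B=5 C=0 D=0 ZF=0 PC=2
Step 3: PC=2 exec 'MOV C, 10'. After: A=0 B=5 C=10 D=0 ZF=0 PC=3
Step 4: PC=3 exec 'ADD A, 4'. After: A=4 B=5 C=10 D=0 ZF=0 PC=4
Step 5: PC=4 exec 'MOV B, 3'. After: A=4 B=3 C=10 D=0 ZF=0 PC=5
Step 6: PC=5 exec 'MOV C, 2'. After: A=4 B=3 C=2 D=0 ZF=0 PC=6
Step 7: PC=6 exec 'HALT'. After: A=4 B=3 C=2 D=0 ZF=0 PC=6 HALTED

Answer: yes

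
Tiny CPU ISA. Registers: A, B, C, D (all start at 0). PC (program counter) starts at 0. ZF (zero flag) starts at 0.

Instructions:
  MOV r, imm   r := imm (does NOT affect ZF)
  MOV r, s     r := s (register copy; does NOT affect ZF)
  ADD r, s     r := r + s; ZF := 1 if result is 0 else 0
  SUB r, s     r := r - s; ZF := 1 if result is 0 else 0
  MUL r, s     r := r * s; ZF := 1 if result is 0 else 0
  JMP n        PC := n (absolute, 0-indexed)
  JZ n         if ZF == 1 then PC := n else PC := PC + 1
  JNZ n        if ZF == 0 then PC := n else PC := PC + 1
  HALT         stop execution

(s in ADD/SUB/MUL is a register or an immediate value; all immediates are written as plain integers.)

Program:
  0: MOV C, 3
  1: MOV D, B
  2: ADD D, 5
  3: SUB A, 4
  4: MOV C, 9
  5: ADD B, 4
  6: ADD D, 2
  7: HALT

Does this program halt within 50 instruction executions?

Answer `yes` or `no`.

Step 1: PC=0 exec 'MOV C, 3'. After: A=0 B=0 C=3 D=0 ZF=0 PC=1
Step 2: PC=1 exec 'MOV D, B'. After: A=0 B=0 C=3 D=0 ZF=0 PC=2
Step 3: PC=2 exec 'ADD D, 5'. After: A=0 B=0 C=3 D=5 ZF=0 PC=3
Step 4: PC=3 exec 'SUB A, 4'. After: A=-4 B=0 C=3 D=5 ZF=0 PC=4
Step 5: PC=4 exec 'MOV C, 9'. After: A=-4 B=0 C=9 D=5 ZF=0 PC=5
Step 6: PC=5 exec 'ADD B, 4'. After: A=-4 B=4 C=9 D=5 ZF=0 PC=6
Step 7: PC=6 exec 'ADD D, 2'. After: A=-4 B=4 C=9 D=7 ZF=0 PC=7
Step 8: PC=7 exec 'HALT'. After: A=-4 B=4 C=9 D=7 ZF=0 PC=7 HALTED

Answer: yes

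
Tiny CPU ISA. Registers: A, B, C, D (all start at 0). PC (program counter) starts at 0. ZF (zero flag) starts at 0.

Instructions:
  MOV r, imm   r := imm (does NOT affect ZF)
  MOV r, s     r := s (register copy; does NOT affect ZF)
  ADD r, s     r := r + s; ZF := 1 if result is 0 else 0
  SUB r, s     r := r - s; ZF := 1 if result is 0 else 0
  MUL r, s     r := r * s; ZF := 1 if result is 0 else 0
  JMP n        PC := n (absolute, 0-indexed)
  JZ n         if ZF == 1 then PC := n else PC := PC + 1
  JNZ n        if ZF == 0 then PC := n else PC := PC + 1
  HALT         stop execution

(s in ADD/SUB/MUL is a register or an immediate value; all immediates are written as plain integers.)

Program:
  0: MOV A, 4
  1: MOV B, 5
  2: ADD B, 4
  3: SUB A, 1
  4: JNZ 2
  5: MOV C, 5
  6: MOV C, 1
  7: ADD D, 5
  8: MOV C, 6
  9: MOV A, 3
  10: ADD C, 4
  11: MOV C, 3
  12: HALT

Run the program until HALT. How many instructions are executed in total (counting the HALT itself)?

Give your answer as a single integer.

Answer: 22

Derivation:
Step 1: PC=0 exec 'MOV A, 4'. After: A=4 B=0 C=0 D=0 ZF=0 PC=1
Step 2: PC=1 exec 'MOV B, 5'. After: A=4 B=5 C=0 D=0 ZF=0 PC=2
Step 3: PC=2 exec 'ADD B, 4'. After: A=4 B=9 C=0 D=0 ZF=0 PC=3
Step 4: PC=3 exec 'SUB A, 1'. After: A=3 B=9 C=0 D=0 ZF=0 PC=4
Step 5: PC=4 exec 'JNZ 2'. After: A=3 B=9 C=0 D=0 ZF=0 PC=2
Step 6: PC=2 exec 'ADD B, 4'. After: A=3 B=13 C=0 D=0 ZF=0 PC=3
Step 7: PC=3 exec 'SUB A, 1'. After: A=2 B=13 C=0 D=0 ZF=0 PC=4
Step 8: PC=4 exec 'JNZ 2'. After: A=2 B=13 C=0 D=0 ZF=0 PC=2
Step 9: PC=2 exec 'ADD B, 4'. After: A=2 B=17 C=0 D=0 ZF=0 PC=3
Step 10: PC=3 exec 'SUB A, 1'. After: A=1 B=17 C=0 D=0 ZF=0 PC=4
Step 11: PC=4 exec 'JNZ 2'. After: A=1 B=17 C=0 D=0 ZF=0 PC=2
Step 12: PC=2 exec 'ADD B, 4'. After: A=1 B=21 C=0 D=0 ZF=0 PC=3
Step 13: PC=3 exec 'SUB A, 1'. After: A=0 B=21 C=0 D=0 ZF=1 PC=4
Step 14: PC=4 exec 'JNZ 2'. After: A=0 B=21 C=0 D=0 ZF=1 PC=5
Step 15: PC=5 exec 'MOV C, 5'. After: A=0 B=21 C=5 D=0 ZF=1 PC=6
Step 16: PC=6 exec 'MOV C, 1'. After: A=0 B=21 C=1 D=0 ZF=1 PC=7
Step 17: PC=7 exec 'ADD D, 5'. After: A=0 B=21 C=1 D=5 ZF=0 PC=8
Step 18: PC=8 exec 'MOV C, 6'. After: A=0 B=21 C=6 D=5 ZF=0 PC=9
Step 19: PC=9 exec 'MOV A, 3'. After: A=3 B=21 C=6 D=5 ZF=0 PC=10
Step 20: PC=10 exec 'ADD C, 4'. After: A=3 B=21 C=10 D=5 ZF=0 PC=11
Step 21: PC=11 exec 'MOV C, 3'. After: A=3 B=21 C=3 D=5 ZF=0 PC=12
Step 22: PC=12 exec 'HALT'. After: A=3 B=21 C=3 D=5 ZF=0 PC=12 HALTED
Total instructions executed: 22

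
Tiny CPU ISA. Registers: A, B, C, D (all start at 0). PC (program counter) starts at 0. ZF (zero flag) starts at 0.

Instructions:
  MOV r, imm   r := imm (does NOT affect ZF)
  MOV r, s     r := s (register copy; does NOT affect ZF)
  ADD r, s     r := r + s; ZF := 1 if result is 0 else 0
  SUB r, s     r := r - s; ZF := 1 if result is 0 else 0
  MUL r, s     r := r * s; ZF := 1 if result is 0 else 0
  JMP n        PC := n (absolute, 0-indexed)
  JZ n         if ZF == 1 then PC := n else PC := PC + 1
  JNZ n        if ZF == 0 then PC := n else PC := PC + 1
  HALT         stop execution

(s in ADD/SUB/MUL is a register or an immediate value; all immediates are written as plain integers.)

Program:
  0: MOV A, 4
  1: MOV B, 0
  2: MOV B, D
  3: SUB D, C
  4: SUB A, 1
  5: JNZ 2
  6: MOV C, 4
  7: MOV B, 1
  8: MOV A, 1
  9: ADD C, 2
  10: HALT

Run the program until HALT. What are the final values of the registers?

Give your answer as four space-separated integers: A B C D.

Answer: 1 1 6 0

Derivation:
Step 1: PC=0 exec 'MOV A, 4'. After: A=4 B=0 C=0 D=0 ZF=0 PC=1
Step 2: PC=1 exec 'MOV B, 0'. After: A=4 B=0 C=0 D=0 ZF=0 PC=2
Step 3: PC=2 exec 'MOV B, D'. After: A=4 B=0 C=0 D=0 ZF=0 PC=3
Step 4: PC=3 exec 'SUB D, C'. After: A=4 B=0 C=0 D=0 ZF=1 PC=4
Step 5: PC=4 exec 'SUB A, 1'. After: A=3 B=0 C=0 D=0 ZF=0 PC=5
Step 6: PC=5 exec 'JNZ 2'. After: A=3 B=0 C=0 D=0 ZF=0 PC=2
Step 7: PC=2 exec 'MOV B, D'. After: A=3 B=0 C=0 D=0 ZF=0 PC=3
Step 8: PC=3 exec 'SUB D, C'. After: A=3 B=0 C=0 D=0 ZF=1 PC=4
Step 9: PC=4 exec 'SUB A, 1'. After: A=2 B=0 C=0 D=0 ZF=0 PC=5
Step 10: PC=5 exec 'JNZ 2'. After: A=2 B=0 C=0 D=0 ZF=0 PC=2
Step 11: PC=2 exec 'MOV B, D'. After: A=2 B=0 C=0 D=0 ZF=0 PC=3
Step 12: PC=3 exec 'SUB D, C'. After: A=2 B=0 C=0 D=0 ZF=1 PC=4
Step 13: PC=4 exec 'SUB A, 1'. After: A=1 B=0 C=0 D=0 ZF=0 PC=5
Step 14: PC=5 exec 'JNZ 2'. After: A=1 B=0 C=0 D=0 ZF=0 PC=2
Step 15: PC=2 exec 'MOV B, D'. After: A=1 B=0 C=0 D=0 ZF=0 PC=3
Step 16: PC=3 exec 'SUB D, C'. After: A=1 B=0 C=0 D=0 ZF=1 PC=4
Step 17: PC=4 exec 'SUB A, 1'. After: A=0 B=0 C=0 D=0 ZF=1 PC=5
Step 18: PC=5 exec 'JNZ 2'. After: A=0 B=0 C=0 D=0 ZF=1 PC=6
Step 19: PC=6 exec 'MOV C, 4'. After: A=0 B=0 C=4 D=0 ZF=1 PC=7
Step 20: PC=7 exec 'MOV B, 1'. After: A=0 B=1 C=4 D=0 ZF=1 PC=8
Step 21: PC=8 exec 'MOV A, 1'. After: A=1 B=1 C=4 D=0 ZF=1 PC=9
Step 22: PC=9 exec 'ADD C, 2'. After: A=1 B=1 C=6 D=0 ZF=0 PC=10
Step 23: PC=10 exec 'HALT'. After: A=1 B=1 C=6 D=0 ZF=0 PC=10 HALTED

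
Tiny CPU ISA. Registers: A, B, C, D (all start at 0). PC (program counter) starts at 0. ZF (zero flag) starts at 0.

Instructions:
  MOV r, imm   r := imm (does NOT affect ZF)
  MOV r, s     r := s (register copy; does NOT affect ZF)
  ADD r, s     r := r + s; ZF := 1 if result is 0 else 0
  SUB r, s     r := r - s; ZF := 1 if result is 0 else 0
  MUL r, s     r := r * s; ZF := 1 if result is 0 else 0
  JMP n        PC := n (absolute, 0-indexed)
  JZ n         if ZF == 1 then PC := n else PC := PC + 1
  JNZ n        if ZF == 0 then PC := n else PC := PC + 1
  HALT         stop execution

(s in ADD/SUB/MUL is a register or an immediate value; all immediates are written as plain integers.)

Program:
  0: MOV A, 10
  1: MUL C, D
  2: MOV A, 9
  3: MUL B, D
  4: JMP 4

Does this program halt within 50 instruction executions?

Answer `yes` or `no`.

Step 1: PC=0 exec 'MOV A, 10'. After: A=10 B=0 C=0 D=0 ZF=0 PC=1
Step 2: PC=1 exec 'MUL C, D'. After: A=10 B=0 C=0 D=0 ZF=1 PC=2
Step 3: PC=2 exec 'MOV A, 9'. After: A=9 B=0 C=0 D=0 ZF=1 PC=3
Step 4: PC=3 exec 'MUL B, D'. After: A=9 B=0 C=0 D=0 ZF=1 PC=4
Step 5: PC=4 exec 'JMP 4'. After: A=9 B=0 C=0 D=0 ZF=1 PC=4
State after step 5 equals state after step 4: the program is in a cycle of length 1 and will never halt.

Answer: no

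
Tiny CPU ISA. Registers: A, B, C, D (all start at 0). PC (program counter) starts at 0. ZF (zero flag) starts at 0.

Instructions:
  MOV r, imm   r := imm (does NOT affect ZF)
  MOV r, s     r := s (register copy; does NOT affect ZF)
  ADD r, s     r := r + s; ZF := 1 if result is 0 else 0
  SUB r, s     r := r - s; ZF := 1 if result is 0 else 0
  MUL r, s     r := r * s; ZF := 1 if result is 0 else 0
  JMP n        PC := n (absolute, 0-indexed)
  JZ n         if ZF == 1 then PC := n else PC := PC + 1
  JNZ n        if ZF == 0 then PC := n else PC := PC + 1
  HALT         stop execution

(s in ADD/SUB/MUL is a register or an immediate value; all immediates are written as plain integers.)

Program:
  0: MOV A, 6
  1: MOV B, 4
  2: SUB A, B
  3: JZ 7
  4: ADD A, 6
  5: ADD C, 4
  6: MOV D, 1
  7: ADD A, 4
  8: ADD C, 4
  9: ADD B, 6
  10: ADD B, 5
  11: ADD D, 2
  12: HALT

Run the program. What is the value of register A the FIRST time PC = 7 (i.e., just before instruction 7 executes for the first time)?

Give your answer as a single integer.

Step 1: PC=0 exec 'MOV A, 6'. After: A=6 B=0 C=0 D=0 ZF=0 PC=1
Step 2: PC=1 exec 'MOV B, 4'. After: A=6 B=4 C=0 D=0 ZF=0 PC=2
Step 3: PC=2 exec 'SUB A, B'. After: A=2 B=4 C=0 D=0 ZF=0 PC=3
Step 4: PC=3 exec 'JZ 7'. After: A=2 B=4 C=0 D=0 ZF=0 PC=4
Step 5: PC=4 exec 'ADD A, 6'. After: A=8 B=4 C=0 D=0 ZF=0 PC=5
Step 6: PC=5 exec 'ADD C, 4'. After: A=8 B=4 C=4 D=0 ZF=0 PC=6
Step 7: PC=6 exec 'MOV D, 1'. After: A=8 B=4 C=4 D=1 ZF=0 PC=7
First time PC=7: A=8

8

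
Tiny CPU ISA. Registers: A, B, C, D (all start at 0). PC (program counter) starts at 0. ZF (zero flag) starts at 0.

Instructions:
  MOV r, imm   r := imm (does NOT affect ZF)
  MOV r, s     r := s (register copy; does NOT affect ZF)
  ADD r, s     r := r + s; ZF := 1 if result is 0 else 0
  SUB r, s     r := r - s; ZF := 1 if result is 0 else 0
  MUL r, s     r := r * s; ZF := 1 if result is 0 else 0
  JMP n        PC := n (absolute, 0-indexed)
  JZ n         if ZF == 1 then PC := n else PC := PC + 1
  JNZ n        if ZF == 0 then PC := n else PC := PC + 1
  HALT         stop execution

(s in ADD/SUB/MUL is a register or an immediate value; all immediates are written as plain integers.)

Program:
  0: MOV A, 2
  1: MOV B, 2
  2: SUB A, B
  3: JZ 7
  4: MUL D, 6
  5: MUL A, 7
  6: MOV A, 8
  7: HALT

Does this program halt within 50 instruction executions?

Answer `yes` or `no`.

Answer: yes

Derivation:
Step 1: PC=0 exec 'MOV A, 2'. After: A=2 B=0 C=0 D=0 ZF=0 PC=1
Step 2: PC=1 exec 'MOV B, 2'. After: A=2 B=2 C=0 D=0 ZF=0 PC=2
Step 3: PC=2 exec 'SUB A, B'. After: A=0 B=2 C=0 D=0 ZF=1 PC=3
Step 4: PC=3 exec 'JZ 7'. After: A=0 B=2 C=0 D=0 ZF=1 PC=7
Step 5: PC=7 exec 'HALT'. After: A=0 B=2 C=0 D=0 ZF=1 PC=7 HALTED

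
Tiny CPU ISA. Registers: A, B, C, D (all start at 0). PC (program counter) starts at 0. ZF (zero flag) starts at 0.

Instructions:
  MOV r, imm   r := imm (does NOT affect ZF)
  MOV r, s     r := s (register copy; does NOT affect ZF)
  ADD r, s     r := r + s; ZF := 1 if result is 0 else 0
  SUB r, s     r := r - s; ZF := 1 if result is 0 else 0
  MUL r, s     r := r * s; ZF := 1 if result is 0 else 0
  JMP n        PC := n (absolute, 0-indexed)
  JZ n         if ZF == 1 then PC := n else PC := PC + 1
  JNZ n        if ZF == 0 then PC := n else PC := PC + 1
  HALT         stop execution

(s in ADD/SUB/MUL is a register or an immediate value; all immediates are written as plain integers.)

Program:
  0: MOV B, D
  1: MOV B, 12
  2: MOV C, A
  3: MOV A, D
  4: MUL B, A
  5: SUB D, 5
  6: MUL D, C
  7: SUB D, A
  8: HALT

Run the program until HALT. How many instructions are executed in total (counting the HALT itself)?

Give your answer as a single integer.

Step 1: PC=0 exec 'MOV B, D'. After: A=0 B=0 C=0 D=0 ZF=0 PC=1
Step 2: PC=1 exec 'MOV B, 12'. After: A=0 B=12 C=0 D=0 ZF=0 PC=2
Step 3: PC=2 exec 'MOV C, A'. After: A=0 B=12 C=0 D=0 ZF=0 PC=3
Step 4: PC=3 exec 'MOV A, D'. After: A=0 B=12 C=0 D=0 ZF=0 PC=4
Step 5: PC=4 exec 'MUL B, A'. After: A=0 B=0 C=0 D=0 ZF=1 PC=5
Step 6: PC=5 exec 'SUB D, 5'. After: A=0 B=0 C=0 D=-5 ZF=0 PC=6
Step 7: PC=6 exec 'MUL D, C'. After: A=0 B=0 C=0 D=0 ZF=1 PC=7
Step 8: PC=7 exec 'SUB D, A'. After: A=0 B=0 C=0 D=0 ZF=1 PC=8
Step 9: PC=8 exec 'HALT'. After: A=0 B=0 C=0 D=0 ZF=1 PC=8 HALTED
Total instructions executed: 9

Answer: 9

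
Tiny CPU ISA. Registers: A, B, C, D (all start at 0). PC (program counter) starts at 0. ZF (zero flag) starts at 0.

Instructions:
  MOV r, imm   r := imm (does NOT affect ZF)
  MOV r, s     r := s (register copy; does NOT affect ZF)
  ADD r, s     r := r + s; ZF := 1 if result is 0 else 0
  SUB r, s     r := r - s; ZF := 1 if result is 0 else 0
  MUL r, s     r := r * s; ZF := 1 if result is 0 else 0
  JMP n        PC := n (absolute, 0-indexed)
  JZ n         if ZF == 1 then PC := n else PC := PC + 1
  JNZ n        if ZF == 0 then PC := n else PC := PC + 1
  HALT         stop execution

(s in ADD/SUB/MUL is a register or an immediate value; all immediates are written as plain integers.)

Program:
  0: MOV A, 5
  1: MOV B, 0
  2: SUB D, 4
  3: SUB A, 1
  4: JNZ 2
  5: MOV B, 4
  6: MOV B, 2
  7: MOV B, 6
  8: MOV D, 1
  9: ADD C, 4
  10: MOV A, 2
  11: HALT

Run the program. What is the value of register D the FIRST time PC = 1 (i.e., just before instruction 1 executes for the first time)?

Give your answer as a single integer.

Step 1: PC=0 exec 'MOV A, 5'. After: A=5 B=0 C=0 D=0 ZF=0 PC=1
First time PC=1: D=0

0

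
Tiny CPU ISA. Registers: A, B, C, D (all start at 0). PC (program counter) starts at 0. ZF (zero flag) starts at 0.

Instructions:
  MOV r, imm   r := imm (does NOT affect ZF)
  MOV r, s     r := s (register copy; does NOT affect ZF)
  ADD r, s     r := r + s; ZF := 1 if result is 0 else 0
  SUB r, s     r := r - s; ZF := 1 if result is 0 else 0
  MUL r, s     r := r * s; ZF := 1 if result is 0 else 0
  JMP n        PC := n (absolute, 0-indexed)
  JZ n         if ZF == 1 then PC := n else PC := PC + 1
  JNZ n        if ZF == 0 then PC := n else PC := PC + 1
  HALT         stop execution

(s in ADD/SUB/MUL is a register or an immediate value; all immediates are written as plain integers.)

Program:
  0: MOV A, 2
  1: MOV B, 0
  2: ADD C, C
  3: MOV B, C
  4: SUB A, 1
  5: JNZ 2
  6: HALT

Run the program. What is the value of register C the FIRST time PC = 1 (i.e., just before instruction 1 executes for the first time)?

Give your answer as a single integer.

Step 1: PC=0 exec 'MOV A, 2'. After: A=2 B=0 C=0 D=0 ZF=0 PC=1
First time PC=1: C=0

0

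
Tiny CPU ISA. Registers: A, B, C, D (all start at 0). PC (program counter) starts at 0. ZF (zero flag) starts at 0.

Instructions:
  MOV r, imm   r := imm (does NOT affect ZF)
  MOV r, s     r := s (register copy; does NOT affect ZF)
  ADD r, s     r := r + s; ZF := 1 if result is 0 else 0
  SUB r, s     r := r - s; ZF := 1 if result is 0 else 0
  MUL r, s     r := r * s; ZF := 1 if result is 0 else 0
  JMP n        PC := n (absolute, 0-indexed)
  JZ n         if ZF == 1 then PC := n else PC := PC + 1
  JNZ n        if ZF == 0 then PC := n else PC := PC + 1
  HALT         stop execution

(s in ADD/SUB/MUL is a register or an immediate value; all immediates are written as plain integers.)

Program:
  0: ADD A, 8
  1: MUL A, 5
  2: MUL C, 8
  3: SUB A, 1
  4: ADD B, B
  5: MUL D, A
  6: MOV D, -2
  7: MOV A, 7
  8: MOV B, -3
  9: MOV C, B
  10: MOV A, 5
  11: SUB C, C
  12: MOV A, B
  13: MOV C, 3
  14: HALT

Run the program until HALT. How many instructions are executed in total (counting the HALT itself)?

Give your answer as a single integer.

Step 1: PC=0 exec 'ADD A, 8'. After: A=8 B=0 C=0 D=0 ZF=0 PC=1
Step 2: PC=1 exec 'MUL A, 5'. After: A=40 B=0 C=0 D=0 ZF=0 PC=2
Step 3: PC=2 exec 'MUL C, 8'. After: A=40 B=0 C=0 D=0 ZF=1 PC=3
Step 4: PC=3 exec 'SUB A, 1'. After: A=39 B=0 C=0 D=0 ZF=0 PC=4
Step 5: PC=4 exec 'ADD B, B'. After: A=39 B=0 C=0 D=0 ZF=1 PC=5
Step 6: PC=5 exec 'MUL D, A'. After: A=39 B=0 C=0 D=0 ZF=1 PC=6
Step 7: PC=6 exec 'MOV D, -2'. After: A=39 B=0 C=0 D=-2 ZF=1 PC=7
Step 8: PC=7 exec 'MOV A, 7'. After: A=7 B=0 C=0 D=-2 ZF=1 PC=8
Step 9: PC=8 exec 'MOV B, -3'. After: A=7 B=-3 C=0 D=-2 ZF=1 PC=9
Step 10: PC=9 exec 'MOV C, B'. After: A=7 B=-3 C=-3 D=-2 ZF=1 PC=10
Step 11: PC=10 exec 'MOV A, 5'. After: A=5 B=-3 C=-3 D=-2 ZF=1 PC=11
Step 12: PC=11 exec 'SUB C, C'. After: A=5 B=-3 C=0 D=-2 ZF=1 PC=12
Step 13: PC=12 exec 'MOV A, B'. After: A=-3 B=-3 C=0 D=-2 ZF=1 PC=13
Step 14: PC=13 exec 'MOV C, 3'. After: A=-3 B=-3 C=3 D=-2 ZF=1 PC=14
Step 15: PC=14 exec 'HALT'. After: A=-3 B=-3 C=3 D=-2 ZF=1 PC=14 HALTED
Total instructions executed: 15

Answer: 15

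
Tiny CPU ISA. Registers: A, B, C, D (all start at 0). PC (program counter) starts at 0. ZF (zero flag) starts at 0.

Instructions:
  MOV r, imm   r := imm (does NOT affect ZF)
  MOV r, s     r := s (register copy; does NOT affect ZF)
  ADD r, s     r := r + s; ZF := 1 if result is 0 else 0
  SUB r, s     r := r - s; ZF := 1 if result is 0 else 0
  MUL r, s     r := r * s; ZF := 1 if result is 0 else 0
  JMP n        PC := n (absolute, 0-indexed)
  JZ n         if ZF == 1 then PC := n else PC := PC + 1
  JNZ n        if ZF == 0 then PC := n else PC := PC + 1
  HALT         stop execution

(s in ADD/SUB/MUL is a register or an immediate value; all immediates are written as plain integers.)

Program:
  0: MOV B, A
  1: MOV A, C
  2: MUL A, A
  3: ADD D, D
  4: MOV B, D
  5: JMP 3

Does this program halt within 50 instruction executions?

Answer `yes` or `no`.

Answer: no

Derivation:
Step 1: PC=0 exec 'MOV B, A'. After: A=0 B=0 C=0 D=0 ZF=0 PC=1
Step 2: PC=1 exec 'MOV A, C'. After: A=0 B=0 C=0 D=0 ZF=0 PC=2
Step 3: PC=2 exec 'MUL A, A'. After: A=0 B=0 C=0 D=0 ZF=1 PC=3
Step 4: PC=3 exec 'ADD D, D'. After: A=0 B=0 C=0 D=0 ZF=1 PC=4
Step 5: PC=4 exec 'MOV B, D'. After: A=0 B=0 C=0 D=0 ZF=1 PC=5
Step 6: PC=5 exec 'JMP 3'. After: A=0 B=0 C=0 D=0 ZF=1 PC=3
State after step 6 equals state after step 3: the program is in a cycle of length 3 and will never halt.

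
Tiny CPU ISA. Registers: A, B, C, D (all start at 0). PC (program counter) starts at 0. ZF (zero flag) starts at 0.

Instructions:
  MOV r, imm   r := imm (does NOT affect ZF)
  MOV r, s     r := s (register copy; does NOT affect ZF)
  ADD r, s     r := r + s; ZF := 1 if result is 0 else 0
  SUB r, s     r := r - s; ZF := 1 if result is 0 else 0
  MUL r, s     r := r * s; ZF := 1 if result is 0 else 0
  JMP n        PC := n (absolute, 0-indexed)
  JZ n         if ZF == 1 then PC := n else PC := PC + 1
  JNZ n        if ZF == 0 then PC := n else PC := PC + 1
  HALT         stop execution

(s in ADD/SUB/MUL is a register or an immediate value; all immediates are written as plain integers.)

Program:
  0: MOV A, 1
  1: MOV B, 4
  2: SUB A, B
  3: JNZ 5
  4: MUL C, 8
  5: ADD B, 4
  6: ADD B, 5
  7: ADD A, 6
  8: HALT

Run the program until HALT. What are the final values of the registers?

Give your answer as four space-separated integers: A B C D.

Answer: 3 13 0 0

Derivation:
Step 1: PC=0 exec 'MOV A, 1'. After: A=1 B=0 C=0 D=0 ZF=0 PC=1
Step 2: PC=1 exec 'MOV B, 4'. After: A=1 B=4 C=0 D=0 ZF=0 PC=2
Step 3: PC=2 exec 'SUB A, B'. After: A=-3 B=4 C=0 D=0 ZF=0 PC=3
Step 4: PC=3 exec 'JNZ 5'. After: A=-3 B=4 C=0 D=0 ZF=0 PC=5
Step 5: PC=5 exec 'ADD B, 4'. After: A=-3 B=8 C=0 D=0 ZF=0 PC=6
Step 6: PC=6 exec 'ADD B, 5'. After: A=-3 B=13 C=0 D=0 ZF=0 PC=7
Step 7: PC=7 exec 'ADD A, 6'. After: A=3 B=13 C=0 D=0 ZF=0 PC=8
Step 8: PC=8 exec 'HALT'. After: A=3 B=13 C=0 D=0 ZF=0 PC=8 HALTED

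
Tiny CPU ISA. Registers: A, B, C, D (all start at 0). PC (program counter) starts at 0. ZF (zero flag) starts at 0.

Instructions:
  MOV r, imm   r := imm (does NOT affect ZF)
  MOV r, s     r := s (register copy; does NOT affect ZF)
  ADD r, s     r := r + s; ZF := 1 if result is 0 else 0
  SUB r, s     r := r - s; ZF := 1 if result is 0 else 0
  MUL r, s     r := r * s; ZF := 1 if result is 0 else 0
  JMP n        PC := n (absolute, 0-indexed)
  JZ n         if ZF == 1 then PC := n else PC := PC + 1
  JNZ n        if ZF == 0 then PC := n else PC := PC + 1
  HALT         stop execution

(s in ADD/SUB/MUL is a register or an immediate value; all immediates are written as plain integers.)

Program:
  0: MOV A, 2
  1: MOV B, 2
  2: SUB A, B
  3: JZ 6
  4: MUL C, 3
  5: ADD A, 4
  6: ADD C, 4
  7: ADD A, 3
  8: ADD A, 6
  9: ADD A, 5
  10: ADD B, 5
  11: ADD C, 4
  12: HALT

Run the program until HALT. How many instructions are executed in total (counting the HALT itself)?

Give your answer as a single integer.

Step 1: PC=0 exec 'MOV A, 2'. After: A=2 B=0 C=0 D=0 ZF=0 PC=1
Step 2: PC=1 exec 'MOV B, 2'. After: A=2 B=2 C=0 D=0 ZF=0 PC=2
Step 3: PC=2 exec 'SUB A, B'. After: A=0 B=2 C=0 D=0 ZF=1 PC=3
Step 4: PC=3 exec 'JZ 6'. After: A=0 B=2 C=0 D=0 ZF=1 PC=6
Step 5: PC=6 exec 'ADD C, 4'. After: A=0 B=2 C=4 D=0 ZF=0 PC=7
Step 6: PC=7 exec 'ADD A, 3'. After: A=3 B=2 C=4 D=0 ZF=0 PC=8
Step 7: PC=8 exec 'ADD A, 6'. After: A=9 B=2 C=4 D=0 ZF=0 PC=9
Step 8: PC=9 exec 'ADD A, 5'. After: A=14 B=2 C=4 D=0 ZF=0 PC=10
Step 9: PC=10 exec 'ADD B, 5'. After: A=14 B=7 C=4 D=0 ZF=0 PC=11
Step 10: PC=11 exec 'ADD C, 4'. After: A=14 B=7 C=8 D=0 ZF=0 PC=12
Step 11: PC=12 exec 'HALT'. After: A=14 B=7 C=8 D=0 ZF=0 PC=12 HALTED
Total instructions executed: 11

Answer: 11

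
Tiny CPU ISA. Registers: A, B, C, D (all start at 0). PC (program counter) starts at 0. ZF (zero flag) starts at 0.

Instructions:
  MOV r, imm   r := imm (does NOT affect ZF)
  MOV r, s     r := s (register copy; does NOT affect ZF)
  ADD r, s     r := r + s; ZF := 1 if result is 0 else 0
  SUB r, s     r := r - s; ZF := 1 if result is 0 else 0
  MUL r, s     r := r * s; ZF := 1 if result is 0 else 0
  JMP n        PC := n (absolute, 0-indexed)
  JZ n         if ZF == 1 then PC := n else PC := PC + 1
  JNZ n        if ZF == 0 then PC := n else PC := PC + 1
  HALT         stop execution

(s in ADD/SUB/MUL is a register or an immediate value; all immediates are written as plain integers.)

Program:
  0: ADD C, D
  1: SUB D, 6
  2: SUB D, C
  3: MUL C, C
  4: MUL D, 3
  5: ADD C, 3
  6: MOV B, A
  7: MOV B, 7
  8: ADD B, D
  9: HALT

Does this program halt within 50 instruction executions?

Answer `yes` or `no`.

Step 1: PC=0 exec 'ADD C, D'. After: A=0 B=0 C=0 D=0 ZF=1 PC=1
Step 2: PC=1 exec 'SUB D, 6'. After: A=0 B=0 C=0 D=-6 ZF=0 PC=2
Step 3: PC=2 exec 'SUB D, C'. After: A=0 B=0 C=0 D=-6 ZF=0 PC=3
Step 4: PC=3 exec 'MUL C, C'. After: A=0 B=0 C=0 D=-6 ZF=1 PC=4
Step 5: PC=4 exec 'MUL D, 3'. After: A=0 B=0 C=0 D=-18 ZF=0 PC=5
Step 6: PC=5 exec 'ADD C, 3'. After: A=0 B=0 C=3 D=-18 ZF=0 PC=6
Step 7: PC=6 exec 'MOV B, A'. After: A=0 B=0 C=3 D=-18 ZF=0 PC=7
Step 8: PC=7 exec 'MOV B, 7'. After: A=0 B=7 C=3 D=-18 ZF=0 PC=8
Step 9: PC=8 exec 'ADD B, D'. After: A=0 B=-11 C=3 D=-18 ZF=0 PC=9
Step 10: PC=9 exec 'HALT'. After: A=0 B=-11 C=3 D=-18 ZF=0 PC=9 HALTED

Answer: yes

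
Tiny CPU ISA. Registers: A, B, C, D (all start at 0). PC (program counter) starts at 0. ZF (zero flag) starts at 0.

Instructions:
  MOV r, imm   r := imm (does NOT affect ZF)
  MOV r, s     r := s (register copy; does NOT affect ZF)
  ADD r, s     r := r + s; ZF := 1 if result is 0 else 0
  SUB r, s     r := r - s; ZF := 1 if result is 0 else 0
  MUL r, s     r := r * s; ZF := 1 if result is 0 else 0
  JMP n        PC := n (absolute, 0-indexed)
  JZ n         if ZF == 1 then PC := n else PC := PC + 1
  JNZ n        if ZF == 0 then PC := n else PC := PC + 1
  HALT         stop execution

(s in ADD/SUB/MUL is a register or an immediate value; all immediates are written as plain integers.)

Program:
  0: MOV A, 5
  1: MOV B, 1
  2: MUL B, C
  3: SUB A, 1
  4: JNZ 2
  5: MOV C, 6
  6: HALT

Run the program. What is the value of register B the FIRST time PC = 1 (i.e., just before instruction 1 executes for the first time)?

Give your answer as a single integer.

Step 1: PC=0 exec 'MOV A, 5'. After: A=5 B=0 C=0 D=0 ZF=0 PC=1
First time PC=1: B=0

0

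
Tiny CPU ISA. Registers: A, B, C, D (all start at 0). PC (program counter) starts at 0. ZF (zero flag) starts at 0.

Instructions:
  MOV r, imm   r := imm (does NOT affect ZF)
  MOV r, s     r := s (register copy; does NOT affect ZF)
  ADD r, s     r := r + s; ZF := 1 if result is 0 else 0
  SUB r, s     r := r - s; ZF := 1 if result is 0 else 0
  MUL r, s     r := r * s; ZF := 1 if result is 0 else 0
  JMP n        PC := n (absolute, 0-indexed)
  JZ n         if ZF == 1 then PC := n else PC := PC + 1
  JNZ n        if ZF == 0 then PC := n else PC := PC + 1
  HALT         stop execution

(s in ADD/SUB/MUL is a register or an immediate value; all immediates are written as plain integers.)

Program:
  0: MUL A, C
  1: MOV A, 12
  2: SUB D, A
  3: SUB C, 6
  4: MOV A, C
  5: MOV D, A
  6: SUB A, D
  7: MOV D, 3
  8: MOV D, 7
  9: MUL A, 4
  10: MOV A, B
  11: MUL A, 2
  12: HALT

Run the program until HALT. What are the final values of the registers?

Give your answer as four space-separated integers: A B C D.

Answer: 0 0 -6 7

Derivation:
Step 1: PC=0 exec 'MUL A, C'. After: A=0 B=0 C=0 D=0 ZF=1 PC=1
Step 2: PC=1 exec 'MOV A, 12'. After: A=12 B=0 C=0 D=0 ZF=1 PC=2
Step 3: PC=2 exec 'SUB D, A'. After: A=12 B=0 C=0 D=-12 ZF=0 PC=3
Step 4: PC=3 exec 'SUB C, 6'. After: A=12 B=0 C=-6 D=-12 ZF=0 PC=4
Step 5: PC=4 exec 'MOV A, C'. After: A=-6 B=0 C=-6 D=-12 ZF=0 PC=5
Step 6: PC=5 exec 'MOV D, A'. After: A=-6 B=0 C=-6 D=-6 ZF=0 PC=6
Step 7: PC=6 exec 'SUB A, D'. After: A=0 B=0 C=-6 D=-6 ZF=1 PC=7
Step 8: PC=7 exec 'MOV D, 3'. After: A=0 B=0 C=-6 D=3 ZF=1 PC=8
Step 9: PC=8 exec 'MOV D, 7'. After: A=0 B=0 C=-6 D=7 ZF=1 PC=9
Step 10: PC=9 exec 'MUL A, 4'. After: A=0 B=0 C=-6 D=7 ZF=1 PC=10
Step 11: PC=10 exec 'MOV A, B'. After: A=0 B=0 C=-6 D=7 ZF=1 PC=11
Step 12: PC=11 exec 'MUL A, 2'. After: A=0 B=0 C=-6 D=7 ZF=1 PC=12
Step 13: PC=12 exec 'HALT'. After: A=0 B=0 C=-6 D=7 ZF=1 PC=12 HALTED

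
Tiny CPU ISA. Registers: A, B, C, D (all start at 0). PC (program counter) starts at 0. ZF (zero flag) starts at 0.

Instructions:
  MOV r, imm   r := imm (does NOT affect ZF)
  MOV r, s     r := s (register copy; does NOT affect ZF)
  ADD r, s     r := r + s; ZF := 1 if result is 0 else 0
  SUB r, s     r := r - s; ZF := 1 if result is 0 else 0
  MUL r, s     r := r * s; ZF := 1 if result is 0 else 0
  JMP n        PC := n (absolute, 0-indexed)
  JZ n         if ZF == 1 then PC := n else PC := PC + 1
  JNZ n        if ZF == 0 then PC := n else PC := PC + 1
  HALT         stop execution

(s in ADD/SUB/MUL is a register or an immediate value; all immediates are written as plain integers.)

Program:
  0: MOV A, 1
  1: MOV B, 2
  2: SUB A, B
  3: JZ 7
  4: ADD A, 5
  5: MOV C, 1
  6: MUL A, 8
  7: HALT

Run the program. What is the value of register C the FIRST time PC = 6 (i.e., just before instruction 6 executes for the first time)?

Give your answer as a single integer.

Step 1: PC=0 exec 'MOV A, 1'. After: A=1 B=0 C=0 D=0 ZF=0 PC=1
Step 2: PC=1 exec 'MOV B, 2'. After: A=1 B=2 C=0 D=0 ZF=0 PC=2
Step 3: PC=2 exec 'SUB A, B'. After: A=-1 B=2 C=0 D=0 ZF=0 PC=3
Step 4: PC=3 exec 'JZ 7'. After: A=-1 B=2 C=0 D=0 ZF=0 PC=4
Step 5: PC=4 exec 'ADD A, 5'. After: A=4 B=2 C=0 D=0 ZF=0 PC=5
Step 6: PC=5 exec 'MOV C, 1'. After: A=4 B=2 C=1 D=0 ZF=0 PC=6
First time PC=6: C=1

1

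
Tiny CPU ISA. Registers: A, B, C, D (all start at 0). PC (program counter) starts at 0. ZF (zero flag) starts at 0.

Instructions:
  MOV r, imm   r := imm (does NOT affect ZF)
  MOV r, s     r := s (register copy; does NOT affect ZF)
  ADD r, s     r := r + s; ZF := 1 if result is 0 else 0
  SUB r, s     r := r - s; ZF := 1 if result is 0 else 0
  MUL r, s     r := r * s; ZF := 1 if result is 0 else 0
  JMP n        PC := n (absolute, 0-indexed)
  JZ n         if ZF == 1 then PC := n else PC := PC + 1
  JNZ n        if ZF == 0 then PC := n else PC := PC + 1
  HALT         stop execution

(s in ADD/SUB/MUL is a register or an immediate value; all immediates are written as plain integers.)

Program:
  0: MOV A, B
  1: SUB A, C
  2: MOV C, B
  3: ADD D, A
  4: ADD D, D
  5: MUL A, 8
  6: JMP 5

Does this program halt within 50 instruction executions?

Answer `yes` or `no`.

Step 1: PC=0 exec 'MOV A, B'. After: A=0 B=0 C=0 D=0 ZF=0 PC=1
Step 2: PC=1 exec 'SUB A, C'. After: A=0 B=0 C=0 D=0 ZF=1 PC=2
Step 3: PC=2 exec 'MOV C, B'. After: A=0 B=0 C=0 D=0 ZF=1 PC=3
Step 4: PC=3 exec 'ADD D, A'. After: A=0 B=0 C=0 D=0 ZF=1 PC=4
Step 5: PC=4 exec 'ADD D, D'. After: A=0 B=0 C=0 D=0 ZF=1 PC=5
Step 6: PC=5 exec 'MUL A, 8'. After: A=0 B=0 C=0 D=0 ZF=1 PC=6
Step 7: PC=6 exec 'JMP 5'. After: A=0 B=0 C=0 D=0 ZF=1 PC=5
State after step 7 equals state after step 5: the program is in a cycle of length 2 and will never halt.

Answer: no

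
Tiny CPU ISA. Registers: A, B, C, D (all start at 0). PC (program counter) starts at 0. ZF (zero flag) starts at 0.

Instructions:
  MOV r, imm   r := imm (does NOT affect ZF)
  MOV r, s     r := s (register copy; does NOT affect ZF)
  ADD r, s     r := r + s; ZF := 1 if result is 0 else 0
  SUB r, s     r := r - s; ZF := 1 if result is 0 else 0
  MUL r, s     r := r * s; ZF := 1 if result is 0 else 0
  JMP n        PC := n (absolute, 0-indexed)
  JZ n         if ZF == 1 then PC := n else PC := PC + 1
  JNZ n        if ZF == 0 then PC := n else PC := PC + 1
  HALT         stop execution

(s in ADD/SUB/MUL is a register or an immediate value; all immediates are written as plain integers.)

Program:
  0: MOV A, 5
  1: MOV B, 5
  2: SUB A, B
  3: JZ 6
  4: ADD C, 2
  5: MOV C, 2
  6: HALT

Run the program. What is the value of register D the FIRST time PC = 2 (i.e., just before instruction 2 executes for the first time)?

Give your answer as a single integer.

Step 1: PC=0 exec 'MOV A, 5'. After: A=5 B=0 C=0 D=0 ZF=0 PC=1
Step 2: PC=1 exec 'MOV B, 5'. After: A=5 B=5 C=0 D=0 ZF=0 PC=2
First time PC=2: D=0

0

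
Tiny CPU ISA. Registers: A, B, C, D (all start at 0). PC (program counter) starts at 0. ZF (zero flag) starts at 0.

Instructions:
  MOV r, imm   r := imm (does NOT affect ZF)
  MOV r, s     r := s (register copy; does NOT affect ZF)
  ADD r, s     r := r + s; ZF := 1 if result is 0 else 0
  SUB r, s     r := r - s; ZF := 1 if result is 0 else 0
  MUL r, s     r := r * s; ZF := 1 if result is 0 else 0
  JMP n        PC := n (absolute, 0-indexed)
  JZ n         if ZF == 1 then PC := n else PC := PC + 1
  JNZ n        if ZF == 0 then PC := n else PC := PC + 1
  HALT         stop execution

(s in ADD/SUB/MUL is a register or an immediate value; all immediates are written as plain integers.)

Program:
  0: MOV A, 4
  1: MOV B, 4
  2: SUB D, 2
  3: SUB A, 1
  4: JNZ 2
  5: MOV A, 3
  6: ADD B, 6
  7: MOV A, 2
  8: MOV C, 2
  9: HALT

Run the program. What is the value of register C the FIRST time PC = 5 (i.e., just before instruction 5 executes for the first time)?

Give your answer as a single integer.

Step 1: PC=0 exec 'MOV A, 4'. After: A=4 B=0 C=0 D=0 ZF=0 PC=1
Step 2: PC=1 exec 'MOV B, 4'. After: A=4 B=4 C=0 D=0 ZF=0 PC=2
Step 3: PC=2 exec 'SUB D, 2'. After: A=4 B=4 C=0 D=-2 ZF=0 PC=3
Step 4: PC=3 exec 'SUB A, 1'. After: A=3 B=4 C=0 D=-2 ZF=0 PC=4
Step 5: PC=4 exec 'JNZ 2'. After: A=3 B=4 C=0 D=-2 ZF=0 PC=2
Step 6: PC=2 exec 'SUB D, 2'. After: A=3 B=4 C=0 D=-4 ZF=0 PC=3
Step 7: PC=3 exec 'SUB A, 1'. After: A=2 B=4 C=0 D=-4 ZF=0 PC=4
Step 8: PC=4 exec 'JNZ 2'. After: A=2 B=4 C=0 D=-4 ZF=0 PC=2
Step 9: PC=2 exec 'SUB D, 2'. After: A=2 B=4 C=0 D=-6 ZF=0 PC=3
Step 10: PC=3 exec 'SUB A, 1'. After: A=1 B=4 C=0 D=-6 ZF=0 PC=4
Step 11: PC=4 exec 'JNZ 2'. After: A=1 B=4 C=0 D=-6 ZF=0 PC=2
Step 12: PC=2 exec 'SUB D, 2'. After: A=1 B=4 C=0 D=-8 ZF=0 PC=3
Step 13: PC=3 exec 'SUB A, 1'. After: A=0 B=4 C=0 D=-8 ZF=1 PC=4
Step 14: PC=4 exec 'JNZ 2'. After: A=0 B=4 C=0 D=-8 ZF=1 PC=5
First time PC=5: C=0

0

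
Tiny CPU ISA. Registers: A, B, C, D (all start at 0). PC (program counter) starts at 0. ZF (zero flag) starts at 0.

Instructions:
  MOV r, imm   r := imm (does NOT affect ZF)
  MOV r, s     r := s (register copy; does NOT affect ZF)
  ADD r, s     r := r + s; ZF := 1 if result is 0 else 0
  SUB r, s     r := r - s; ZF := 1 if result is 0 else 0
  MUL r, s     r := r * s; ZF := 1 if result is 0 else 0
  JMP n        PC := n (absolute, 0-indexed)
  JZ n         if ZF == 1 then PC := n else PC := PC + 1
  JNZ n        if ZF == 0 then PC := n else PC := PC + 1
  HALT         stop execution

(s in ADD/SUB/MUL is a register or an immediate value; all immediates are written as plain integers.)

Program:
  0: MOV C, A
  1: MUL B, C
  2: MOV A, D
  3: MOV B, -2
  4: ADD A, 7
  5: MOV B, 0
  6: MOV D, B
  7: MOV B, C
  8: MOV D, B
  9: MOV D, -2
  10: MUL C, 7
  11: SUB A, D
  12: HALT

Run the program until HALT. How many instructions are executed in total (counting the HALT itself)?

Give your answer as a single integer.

Step 1: PC=0 exec 'MOV C, A'. After: A=0 B=0 C=0 D=0 ZF=0 PC=1
Step 2: PC=1 exec 'MUL B, C'. After: A=0 B=0 C=0 D=0 ZF=1 PC=2
Step 3: PC=2 exec 'MOV A, D'. After: A=0 B=0 C=0 D=0 ZF=1 PC=3
Step 4: PC=3 exec 'MOV B, -2'. After: A=0 B=-2 C=0 D=0 ZF=1 PC=4
Step 5: PC=4 exec 'ADD A, 7'. After: A=7 B=-2 C=0 D=0 ZF=0 PC=5
Step 6: PC=5 exec 'MOV B, 0'. After: A=7 B=0 C=0 D=0 ZF=0 PC=6
Step 7: PC=6 exec 'MOV D, B'. After: A=7 B=0 C=0 D=0 ZF=0 PC=7
Step 8: PC=7 exec 'MOV B, C'. After: A=7 B=0 C=0 D=0 ZF=0 PC=8
Step 9: PC=8 exec 'MOV D, B'. After: A=7 B=0 C=0 D=0 ZF=0 PC=9
Step 10: PC=9 exec 'MOV D, -2'. After: A=7 B=0 C=0 D=-2 ZF=0 PC=10
Step 11: PC=10 exec 'MUL C, 7'. After: A=7 B=0 C=0 D=-2 ZF=1 PC=11
Step 12: PC=11 exec 'SUB A, D'. After: A=9 B=0 C=0 D=-2 ZF=0 PC=12
Step 13: PC=12 exec 'HALT'. After: A=9 B=0 C=0 D=-2 ZF=0 PC=12 HALTED
Total instructions executed: 13

Answer: 13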